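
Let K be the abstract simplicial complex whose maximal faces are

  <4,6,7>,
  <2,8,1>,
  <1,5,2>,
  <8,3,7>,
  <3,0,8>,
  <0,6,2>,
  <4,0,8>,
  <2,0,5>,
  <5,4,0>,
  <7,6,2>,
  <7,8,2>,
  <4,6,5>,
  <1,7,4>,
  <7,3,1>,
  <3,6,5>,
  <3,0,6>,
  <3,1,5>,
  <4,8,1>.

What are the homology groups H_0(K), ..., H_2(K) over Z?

H_0 = Z,  H_1 = Z × Z/2,  H_2 = 0.

K has 9 vertices, 27 edges, 18 triangles.
rank ∂_0 = 0, rank ∂_1 = 8 ⇒ b_0 = 9 − 0 − 8 = 1; all invariant factors of ∂_1 are 1 so no torsion. So H_0 = Z.
rank ∂_1 = 8, rank ∂_2 = 18 ⇒ b_1 = 27 − 8 − 18 = 1; ∂_2 has invariant factor(s) [2] giving torsion. So H_1 = Z × Z/2.
rank ∂_2 = 18, rank ∂_3 = 0 ⇒ b_2 = 18 − 18 − 0 = 0. So H_2 = 0.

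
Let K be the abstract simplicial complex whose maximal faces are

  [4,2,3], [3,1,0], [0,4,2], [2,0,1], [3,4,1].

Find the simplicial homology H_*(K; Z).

H_0 = Z,  H_1 = Z,  H_2 = 0.

K has 5 vertices, 10 edges, 5 triangles.
rank ∂_0 = 0, rank ∂_1 = 4 ⇒ b_0 = 5 − 0 − 4 = 1; all invariant factors of ∂_1 are 1 so no torsion. So H_0 = Z.
rank ∂_1 = 4, rank ∂_2 = 5 ⇒ b_1 = 10 − 4 − 5 = 1; all invariant factors of ∂_2 are 1 so no torsion. So H_1 = Z.
rank ∂_2 = 5, rank ∂_3 = 0 ⇒ b_2 = 5 − 5 − 0 = 0. So H_2 = 0.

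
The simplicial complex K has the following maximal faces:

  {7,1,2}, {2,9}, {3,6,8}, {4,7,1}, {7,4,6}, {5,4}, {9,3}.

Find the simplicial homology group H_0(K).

H_0 ≅ Z.

K has 9 vertices, 13 edges, 4 triangles.
rank ∂_0 = 0, rank ∂_1 = 8 ⇒ b_0 = 9 − 0 − 8 = 1; all invariant factors of ∂_1 are 1 so no torsion. So H_0 = Z.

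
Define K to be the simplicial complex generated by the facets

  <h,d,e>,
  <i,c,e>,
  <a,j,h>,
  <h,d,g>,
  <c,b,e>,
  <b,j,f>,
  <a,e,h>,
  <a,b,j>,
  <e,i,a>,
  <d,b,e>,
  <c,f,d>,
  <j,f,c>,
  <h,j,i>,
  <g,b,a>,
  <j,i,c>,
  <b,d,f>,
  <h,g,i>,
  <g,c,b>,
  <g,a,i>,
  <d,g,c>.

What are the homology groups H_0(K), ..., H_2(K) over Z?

Fix the vertex order a < b < c < d < e < f < g < h < i < j and write every simplex with vertices in increasing order. Then dim K = 2 and the simplices of K are:

  0-simplices (10): a, b, c, d, e, f, g, h, i, j
  1-simplices (30): ab, ae, ag, ah, ai, aj, bc, bd, be, bf, bg, bj, cd, ce, cf, cg, ci, cj, de, df, dg, dh, eh, ei, fj, gh, gi, hi, hj, ij
  2-simplices (20): abg, abj, aeh, aei, agi, ahj, bce, bcg, bde, bdf, bfj, cdf, cdg, cei, cfj, cij, deh, dgh, ghi, hij

giving chain groups C_0 ≅ Z^10, C_1 ≅ Z^30, C_2 ≅ Z^20.

Boundary ∂_1: C_1 → C_0 maps an edge to its endpoints' difference, ∂[p,q] = q − p. For instance
  ∂gh = h − g.
As a 10×30 matrix over Z this has rank 9, with invariant factors (1,1,1,1,1,1,1,1,1).

Boundary ∂_2: C_2 → C_1 acts by ∂[p,q,r] = [q,r] − [p,r] + [p,q]. For instance
  ∂cdf = df − cf + cd,
  ∂aeh = eh − ah + ae.
The 30×20 boundary matrix has rank 20 and Smith normal form diag(1,1,1,1,1,1,1,1,1,1,1,1,1,1,1,1,1,1,1,2).

Computing H_k = (kernel of ∂_k) / (image of ∂_{k+1}):

  H_0: rank C_0 − rank ∂_1 = 10 − 9 = 1, and the invariant factors of ∂_1 are all 1, so H_0 ≅ Z.
  H_1: rank ker ∂_1 − rank ∂_2 = (30 − 9) − 20 = 1, and ∂_2 has invariant factor 2 > 1, so H_1 ≅ Z × Z/2.
  H_2: rank ker ∂_2 − rank ∂_3 = (20 − 20) − 0 = 0, and there is no ∂_3, so H_2 ≅ 0.

As a check, the Euler characteristic is 10 − 30 + 20 = 0, which agrees with 1 − 1 + 0 = 0.

H_0 = Z,  H_1 = Z × Z/2,  H_2 = 0.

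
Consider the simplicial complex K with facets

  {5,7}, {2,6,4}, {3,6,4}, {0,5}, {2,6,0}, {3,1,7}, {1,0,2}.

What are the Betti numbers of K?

b_0 = 1, b_1 = 2, b_2 = 0.

Take the total order 0 < 1 < 2 < 3 < 4 < 5 < 6 < 7 on the vertex set. Then K (dimension 2) consists of the simplices:

  0-simplices (8): [0], [1], [2], [3], [4], [5], [6], [7]
  1-simplices (14): [0,1], [0,2], [0,5], [0,6], [1,2], [1,3], [1,7], [2,4], [2,6], [3,4], [3,6], [3,7], [4,6], [5,7]
  2-simplices (5): [0,1,2], [0,2,6], [1,3,7], [2,4,6], [3,4,6]

so the chain groups are C_0 ≅ Z^8, C_1 ≅ Z^14, C_2 ≅ Z^5.

Boundary ∂_1: C_1 → C_0 is given by ∂[p,q] = [q] − [p].
The 8×14 boundary matrix has rank 7 and Smith normal form diag(1,1,1,1,1,1,1).

The boundary map ∂_2: C_2 → C_1 maps a triangle to the signed sum of its edges. For instance
  ∂[2,4,6] = [4,6] − [2,6] + [2,4],
  ∂[0,1,2] = [1,2] − [0,2] + [0,1].
As a 14×5 matrix over Z this has rank 5, with invariant factors (1,1,1,1,1).

Reading off H_k = ker ∂_k / im ∂_{k+1}:

  H_0: rank C_0 − rank ∂_1 = 8 − 7 = 1, and the invariant factors of ∂_1 are all 1, so H_0 = Z.
  H_1: rank ker ∂_1 − rank ∂_2 = (14 − 7) − 5 = 2, and the invariant factors of ∂_2 are all 1, so H_1 = Z^2.
  H_2: rank ker ∂_2 − rank ∂_3 = (5 − 5) − 0 = 0, and there is no ∂_3, so H_2 = 0.

As a check, the Euler characteristic is 8 − 14 + 5 = -1, which agrees with 1 − 2 + 0 = -1.

Hence the Betti numbers are b_0 = 1, b_1 = 2, b_2 = 0.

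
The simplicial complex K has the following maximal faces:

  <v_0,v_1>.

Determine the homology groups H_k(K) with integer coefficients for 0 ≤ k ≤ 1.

H_0 = Z,  H_1 = 0.

Order the vertices as v_0 < v_1. Listing each simplex with vertices in this order, K has dimension 1 with simplices:

  0-simplices (2): [v_0], [v_1]
  1-simplices (1): [v_0,v_1]

Hence C_0 ≅ Z^2, C_1 ≅ Z^1.

∂_1: C_1 → C_0 is given by ∂[p,q] = [q] − [p]. For instance
  ∂[v_0,v_1] = [v_1] − [v_0].
This gives a 2×1 integer matrix of rank 1; reducing to Smith normal form yields diagonal entries (1).

From H_k ≅ ker(∂_k) / im(∂_{k+1}) we obtain:

  H_0: rank C_0 − rank ∂_1 = 2 − 1 = 1, and the invariant factors of ∂_1 are all 1, so H_0 = Z.
  H_1: rank ker ∂_1 − rank ∂_2 = (1 − 1) − 0 = 0, and there is no ∂_2, so H_1 = 0.

(K is a triangulation of the 1-simplex.)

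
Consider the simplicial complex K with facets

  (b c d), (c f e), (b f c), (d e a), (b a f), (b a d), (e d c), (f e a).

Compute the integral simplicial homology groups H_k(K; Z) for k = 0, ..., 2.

H_0 ≅ Z,  H_1 = 0,  H_2 ≅ Z.

Take the total order a < b < c < d < e < f on the vertex set. Then K (dimension 2) consists of the simplices:

  0-simplices (6): a, b, c, d, e, f
  1-simplices (12): ab, ad, ae, af, bc, bd, bf, cd, ce, cf, de, ef
  2-simplices (8): abd, abf, ade, aef, bcd, bcf, cde, cef

Hence C_0 ≅ Z^6, C_1 ≅ Z^12, C_2 ≅ Z^8.

∂_1: C_1 → C_0 maps an edge to its endpoints' difference, ∂[p,q] = q − p.
As a 6×12 matrix over Z this has rank 5, with invariant factors (1,1,1,1,1).

Boundary ∂_2: C_2 → C_1 acts by ∂[p,q,r] = [q,r] − [p,r] + [p,q]. For instance
  ∂bcf = cf − bf + bc,
  ∂abd = bd − ad + ab.
The resulting 12×8 matrix has rank 7, and its Smith normal form has invariant factors (1,1,1,1,1,1,1).

Now H_k = ker ∂_k / im ∂_{k+1}, so:

  H_0: rank C_0 − rank ∂_1 = 6 − 5 = 1, and the invariant factors of ∂_1 are all 1, so H_0 = Z.
  H_1: rank ker ∂_1 − rank ∂_2 = (12 − 5) − 7 = 0, and the invariant factors of ∂_2 are all 1, so H_1 = 0.
  H_2: rank ker ∂_2 − rank ∂_3 = (8 − 7) − 0 = 1, and there is no ∂_3, so H_2 = Z.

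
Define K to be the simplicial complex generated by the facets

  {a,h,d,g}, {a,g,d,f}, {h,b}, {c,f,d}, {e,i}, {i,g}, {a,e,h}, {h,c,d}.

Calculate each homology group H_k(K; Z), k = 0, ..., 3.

H_0 = Z,  H_1 = Z,  H_2 = 0,  H_3 = 0.

Take the total order a < b < c < d < e < f < g < h < i on the vertex set. Then K (dimension 3) consists of the simplices:

  0-simplices (9): a, b, c, d, e, f, g, h, i
  1-simplices (17): ad, ae, af, ag, ah, bh, cd, cf, ch, df, dg, dh, eh, ei, fg, gh, gi
  2-simplices (10): adf, adg, adh, aeh, afg, agh, cdf, cdh, dfg, dgh
  3-simplices (2): adfg, adgh

so the chain groups are C_0 ≅ Z^9, C_1 ≅ Z^17, C_2 ≅ Z^10, C_3 ≅ Z^2.

The boundary map ∂_1: C_1 → C_0 sends each edge [p,q] (with p < q) to q − p. For instance
  ∂cd = d − c.
The resulting 9×17 matrix has rank 8, and its Smith normal form has invariant factors (1,1,1,1,1,1,1,1).

Boundary ∂_2: C_2 → C_1 maps a triangle to the signed sum of its edges. For instance
  ∂cdf = df − cf + cd,
  ∂adf = df − af + ad.
The resulting 17×10 matrix has rank 8, and its Smith normal form has invariant factors (1,1,1,1,1,1,1,1).

The boundary map ∂_3: C_3 → C_2 sends each 3-simplex σ to the alternating sum Σ_i (−1)^i (σ with its i-th vertex removed). For instance
  ∂adfg = dfg − afg + adg − adf,
  ∂adgh = dgh − agh + adh − adg.
The resulting 10×2 matrix has rank 2, and its Smith normal form has invariant factors (1,1).

Now H_k = ker ∂_k / im ∂_{k+1}, so:

  H_0: rank C_0 − rank ∂_1 = 9 − 8 = 1, and the invariant factors of ∂_1 are all 1, so H_0 ≅ Z.
  H_1: rank ker ∂_1 − rank ∂_2 = (17 − 8) − 8 = 1, and the invariant factors of ∂_2 are all 1, so H_1 ≅ Z.
  H_2: rank ker ∂_2 − rank ∂_3 = (10 − 8) − 2 = 0, and the invariant factors of ∂_3 are all 1, so H_2 ≅ 0.
  H_3: rank ker ∂_3 − rank ∂_4 = (2 − 2) − 0 = 0, and there is no ∂_4, so H_3 ≅ 0.

As a check, the Euler characteristic is 9 − 17 + 10 − 2 = 0, which agrees with 1 − 1 + 0 − 0 = 0.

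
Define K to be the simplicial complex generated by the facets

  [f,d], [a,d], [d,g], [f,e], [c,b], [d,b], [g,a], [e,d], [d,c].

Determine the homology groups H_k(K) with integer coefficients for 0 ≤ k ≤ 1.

Fix the vertex order a < b < c < d < e < f < g and write every simplex with vertices in increasing order. Then dim K = 1 and the simplices of K are:

  0-simplices (7): a, b, c, d, e, f, g
  1-simplices (9): ad, ag, bc, bd, cd, de, df, dg, ef

so the chain groups are C_0 ≅ Z^7, C_1 ≅ Z^9.

The boundary map ∂_1: C_1 → C_0 sends each edge [p,q] (with p < q) to q − p. For instance
  ∂ef = f − e.
The resulting 7×9 matrix has rank 6, and its Smith normal form has invariant factors (1,1,1,1,1,1).

Reading off H_k = ker ∂_k / im ∂_{k+1}:

  H_0: rank C_0 − rank ∂_1 = 7 − 6 = 1, and the invariant factors of ∂_1 are all 1, so H_0 = Z.
  H_1: rank ker ∂_1 − rank ∂_2 = (9 − 6) − 0 = 3, and there is no ∂_2, so H_1 = Z^3.

As a check, the Euler characteristic is 7 − 9 = -2, which agrees with 1 − 3 = -2.
(K is a triangulation of a wedge of 3 circles.)

H_0 ≅ Z,  H_1 ≅ Z^3.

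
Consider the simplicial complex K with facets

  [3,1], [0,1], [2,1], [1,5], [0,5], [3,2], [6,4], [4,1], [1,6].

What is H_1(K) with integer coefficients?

K has 7 vertices, 9 edges.
rank ∂_1 = 6, rank ∂_2 = 0 ⇒ b_1 = 9 − 6 − 0 = 3. So H_1 = Z^3.

H_1 = Z^3.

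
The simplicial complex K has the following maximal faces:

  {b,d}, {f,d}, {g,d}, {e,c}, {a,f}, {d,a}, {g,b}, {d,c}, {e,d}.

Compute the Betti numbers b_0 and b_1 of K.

K has 7 vertices, 9 edges.
rank ∂_0 = 0, rank ∂_1 = 6 ⇒ b_0 = 7 − 0 − 6 = 1; all invariant factors of ∂_1 are 1 so no torsion. So H_0 ≅ Z.
rank ∂_1 = 6, rank ∂_2 = 0 ⇒ b_1 = 9 − 6 − 0 = 3. So H_1 ≅ Z^3.

b_0 = 1, b_1 = 3.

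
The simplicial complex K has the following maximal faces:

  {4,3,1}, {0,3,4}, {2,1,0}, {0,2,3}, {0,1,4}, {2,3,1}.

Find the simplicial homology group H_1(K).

Take the total order 0 < 1 < 2 < 3 < 4 on the vertex set. Then K (dimension 2) consists of the simplices:

  0-simplices (5): [0], [1], [2], [3], [4]
  1-simplices (9): [0,1], [0,2], [0,3], [0,4], [1,2], [1,3], [1,4], [2,3], [3,4]
  2-simplices (6): [0,1,2], [0,1,4], [0,2,3], [0,3,4], [1,2,3], [1,3,4]

Hence C_0 ≅ Z^5, C_1 ≅ Z^9, C_2 ≅ Z^6.

Boundary ∂_1: C_1 → C_0 maps an edge to its endpoints' difference, ∂[p,q] = q − p. For instance
  ∂[1,4] = [4] − [1].
As a 5×9 matrix over Z this has rank 4, with invariant factors (1,1,1,1).

∂_2: C_2 → C_1 acts by ∂[p,q,r] = [q,r] − [p,r] + [p,q]. For instance
  ∂[1,2,3] = [2,3] − [1,3] + [1,2],
  ∂[1,3,4] = [3,4] − [1,4] + [1,3].
As a 9×6 matrix over Z this has rank 5, with invariant factors (1,1,1,1,1).

From H_k ≅ ker(∂_k) / im(∂_{k+1}) we obtain:

  H_1: rank ker ∂_1 − rank ∂_2 = (9 − 4) − 5 = 0, and the invariant factors of ∂_2 are all 1, so H_1 ≅ 0.

H_1 = 0.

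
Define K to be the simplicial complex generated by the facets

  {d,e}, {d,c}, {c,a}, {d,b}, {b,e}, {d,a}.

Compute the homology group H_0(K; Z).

H_0 ≅ Z.

We work with the vertex ordering a < b < c < d < e. The simplices of K, each written with vertices in increasing order, are:

  0-simplices (5): a, b, c, d, e
  1-simplices (6): ac, ad, bd, be, cd, de

Hence C_0 ≅ Z^5, C_1 ≅ Z^6.

The boundary map ∂_1: C_1 → C_0 maps an edge to its endpoints' difference, ∂[p,q] = q − p.
This gives a 5×6 integer matrix of rank 4; reducing to Smith normal form yields diagonal entries (1,1,1,1).

Reading off H_k = ker ∂_k / im ∂_{k+1}:

  H_0: rank C_0 − rank ∂_1 = 5 − 4 = 1, and the invariant factors of ∂_1 are all 1, so H_0 ≅ Z.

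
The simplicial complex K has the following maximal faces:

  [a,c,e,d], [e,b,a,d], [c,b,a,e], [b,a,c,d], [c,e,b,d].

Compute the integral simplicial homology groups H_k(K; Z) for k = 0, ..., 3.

H_0 = Z,  H_1 = 0,  H_2 = 0,  H_3 = Z.

We work with the vertex ordering a < b < c < d < e. The simplices of K, each written with vertices in increasing order, are:

  0-simplices (5): a, b, c, d, e
  1-simplices (10): ab, ac, ad, ae, bc, bd, be, cd, ce, de
  2-simplices (10): abc, abd, abe, acd, ace, ade, bcd, bce, bde, cde
  3-simplices (5): abcd, abce, abde, acde, bcde

giving chain groups C_0 ≅ Z^5, C_1 ≅ Z^10, C_2 ≅ Z^10, C_3 ≅ Z^5.

∂_1: C_1 → C_0 sends each edge [p,q] (with p < q) to q − p.
The 5×10 boundary matrix has rank 4 and Smith normal form diag(1,1,1,1).

∂_2: C_2 → C_1 acts by ∂[p,q,r] = [q,r] − [p,r] + [p,q]. For instance
  ∂bde = de − be + bd,
  ∂cde = de − ce + cd.
The resulting 10×10 matrix has rank 6, and its Smith normal form has invariant factors (1,1,1,1,1,1).

The boundary map ∂_3: C_3 → C_2 sends each 3-simplex σ to the alternating sum Σ_i (−1)^i (σ with its i-th vertex removed). For instance
  ∂bcde = cde − bde + bce − bcd,
  ∂abcd = bcd − acd + abd − abc.
The 10×5 boundary matrix has rank 4 and Smith normal form diag(1,1,1,1).

Now H_k = ker ∂_k / im ∂_{k+1}, so:

  H_0: rank C_0 − rank ∂_1 = 5 − 4 = 1, and the invariant factors of ∂_1 are all 1, so H_0 ≅ Z.
  H_1: rank ker ∂_1 − rank ∂_2 = (10 − 4) − 6 = 0, and the invariant factors of ∂_2 are all 1, so H_1 ≅ 0.
  H_2: rank ker ∂_2 − rank ∂_3 = (10 − 6) − 4 = 0, and the invariant factors of ∂_3 are all 1, so H_2 ≅ 0.
  H_3: rank ker ∂_3 − rank ∂_4 = (5 − 4) − 0 = 1, and there is no ∂_4, so H_3 ≅ Z.

As a check, the Euler characteristic is 5 − 10 + 10 − 5 = 0, which agrees with 1 − 0 + 0 − 1 = 0.
(K is a triangulation of the 3-sphere S^3.)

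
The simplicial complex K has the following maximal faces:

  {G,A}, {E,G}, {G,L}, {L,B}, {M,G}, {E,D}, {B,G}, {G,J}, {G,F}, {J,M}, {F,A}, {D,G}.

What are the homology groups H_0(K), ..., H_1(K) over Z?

H_0 ≅ Z,  H_1 ≅ Z^4.

Order the vertices as A < B < D < E < F < G < J < L < M. Listing each simplex with vertices in this order, K has dimension 1 with simplices:

  0-simplices (9): A, B, D, E, F, G, J, L, M
  1-simplices (12): AF, AG, BG, BL, DE, DG, EG, FG, GJ, GL, GM, JM

giving chain groups C_0 ≅ Z^9, C_1 ≅ Z^12.

The boundary map ∂_1: C_1 → C_0 sends each edge [p,q] (with p < q) to q − p. For instance
  ∂JM = M − J.
The 9×12 boundary matrix has rank 8 and Smith normal form diag(1,1,1,1,1,1,1,1).

Computing H_k = (kernel of ∂_k) / (image of ∂_{k+1}):

  H_0: rank C_0 − rank ∂_1 = 9 − 8 = 1, and the invariant factors of ∂_1 are all 1, so H_0 = Z.
  H_1: rank ker ∂_1 − rank ∂_2 = (12 − 8) − 0 = 4, and there is no ∂_2, so H_1 = Z^4.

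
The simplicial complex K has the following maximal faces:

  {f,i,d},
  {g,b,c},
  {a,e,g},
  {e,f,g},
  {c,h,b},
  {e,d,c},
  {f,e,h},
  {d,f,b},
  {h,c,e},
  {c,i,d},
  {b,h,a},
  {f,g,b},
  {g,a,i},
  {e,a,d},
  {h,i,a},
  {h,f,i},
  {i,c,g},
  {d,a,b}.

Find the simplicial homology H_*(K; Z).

H_0 ≅ Z,  H_1 ≅ Z^2,  H_2 ≅ Z.

Take the total order a < b < c < d < e < f < g < h < i on the vertex set. Then K (dimension 2) consists of the simplices:

  0-simplices (9): a, b, c, d, e, f, g, h, i
  1-simplices (27): ab, ad, ae, ag, ah, ai, bc, bd, bf, bg, bh, cd, ce, cg, ch, ci, de, df, di, ef, eg, eh, fg, fh, fi, gi, hi
  2-simplices (18): abd, abh, ade, aeg, agi, ahi, bcg, bch, bdf, bfg, cde, cdi, ceh, cgi, dfi, efg, efh, fhi

so the chain groups are C_0 ≅ Z^9, C_1 ≅ Z^27, C_2 ≅ Z^18.

Boundary ∂_1: C_1 → C_0 is given by ∂[p,q] = [q] − [p].
This gives a 9×27 integer matrix of rank 8; reducing to Smith normal form yields diagonal entries (1,1,1,1,1,1,1,1).

∂_2: C_2 → C_1 acts by ∂[p,q,r] = [q,r] − [p,r] + [p,q]. For instance
  ∂efh = fh − eh + ef,
  ∂bcg = cg − bg + bc.
As a 27×18 matrix over Z this has rank 17, with invariant factors (1,1,1,1,1,1,1,1,1,1,1,1,1,1,1,1,1).

From H_k ≅ ker(∂_k) / im(∂_{k+1}) we obtain:

  H_0: rank C_0 − rank ∂_1 = 9 − 8 = 1, and the invariant factors of ∂_1 are all 1, so H_0 = Z.
  H_1: rank ker ∂_1 − rank ∂_2 = (27 − 8) − 17 = 2, and the invariant factors of ∂_2 are all 1, so H_1 = Z^2.
  H_2: rank ker ∂_2 − rank ∂_3 = (18 − 17) − 0 = 1, and there is no ∂_3, so H_2 = Z.

As a check, the Euler characteristic is 9 − 27 + 18 = 0, which agrees with 1 − 2 + 1 = 0.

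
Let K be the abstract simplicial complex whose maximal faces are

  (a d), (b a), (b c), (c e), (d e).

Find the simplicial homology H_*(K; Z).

Take the total order a < b < c < d < e on the vertex set. Then K (dimension 1) consists of the simplices:

  0-simplices (5): a, b, c, d, e
  1-simplices (5): ab, ad, bc, ce, de

giving chain groups C_0 ≅ Z^5, C_1 ≅ Z^5.

The boundary map ∂_1: C_1 → C_0 maps an edge to its endpoints' difference, ∂[p,q] = q − p.
The resulting 5×5 matrix has rank 4, and its Smith normal form has invariant factors (1,1,1,1).

Reading off H_k = ker ∂_k / im ∂_{k+1}:

  H_0: rank C_0 − rank ∂_1 = 5 − 4 = 1, and the invariant factors of ∂_1 are all 1, so H_0 = Z.
  H_1: rank ker ∂_1 − rank ∂_2 = (5 − 4) − 0 = 1, and there is no ∂_2, so H_1 = Z.

(K is a triangulation of the circle S^1.)

H_0 = Z,  H_1 = Z.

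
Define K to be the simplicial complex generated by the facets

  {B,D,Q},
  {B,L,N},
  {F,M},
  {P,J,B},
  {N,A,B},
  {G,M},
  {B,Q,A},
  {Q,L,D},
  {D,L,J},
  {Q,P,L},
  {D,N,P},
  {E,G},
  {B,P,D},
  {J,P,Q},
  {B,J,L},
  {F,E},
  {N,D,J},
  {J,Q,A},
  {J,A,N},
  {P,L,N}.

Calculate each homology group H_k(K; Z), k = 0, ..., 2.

Order the vertices as A < B < D < E < F < G < J < L < M < N < P < Q. Listing each simplex with vertices in this order, K has dimension 2 with simplices:

  0-simplices (12): A, B, D, E, F, G, J, L, M, N, P, Q
  1-simplices (28): AB, AJ, AN, AQ, BD, BJ, BL, BN, BP, BQ, DJ, DL, DN, DP, DQ, EF, EG, FM, GM, JL, JN, JP, JQ, LN, LP, LQ, NP, PQ
  2-simplices (16): ABN, ABQ, AJN, AJQ, BDP, BDQ, BJL, BJP, BLN, DJL, DJN, DLQ, DNP, JPQ, LNP, LPQ

Hence C_0 ≅ Z^12, C_1 ≅ Z^28, C_2 ≅ Z^16.

∂_1: C_1 → C_0 sends each edge [p,q] (with p < q) to q − p.
The 12×28 boundary matrix has rank 10 and Smith normal form diag(1,1,1,1,1,1,1,1,1,1).

The boundary map ∂_2: C_2 → C_1 sends each 2-simplex [p,q,r] to [q,r] − [p,r] + [p,q]. For instance
  ∂DJN = JN − DN + DJ,
  ∂ABN = BN − AN + AB.
As a 28×16 matrix over Z this has rank 15, with invariant factors (1,1,1,1,1,1,1,1,1,1,1,1,1,1,1).

From H_k ≅ ker(∂_k) / im(∂_{k+1}) we obtain:

  H_0: rank C_0 − rank ∂_1 = 12 − 10 = 2, and the invariant factors of ∂_1 are all 1, so H_0 ≅ Z^2.
  H_1: rank ker ∂_1 − rank ∂_2 = (28 − 10) − 15 = 3, and the invariant factors of ∂_2 are all 1, so H_1 ≅ Z^3.
  H_2: rank ker ∂_2 − rank ∂_3 = (16 − 15) − 0 = 1, and there is no ∂_3, so H_2 ≅ Z.

(K is a triangulation of the disjoint union of the circle S^1 and the torus T^2.)

H_0 = Z^2,  H_1 = Z^3,  H_2 = Z.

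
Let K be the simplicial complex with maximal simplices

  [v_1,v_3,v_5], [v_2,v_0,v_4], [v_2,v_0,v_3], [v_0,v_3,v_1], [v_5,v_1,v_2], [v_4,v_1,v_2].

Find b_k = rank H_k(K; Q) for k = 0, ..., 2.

Order the vertices as v_0 < v_1 < v_2 < v_3 < v_4 < v_5. Listing each simplex with vertices in this order, K has dimension 2 with simplices:

  0-simplices (6): [v_0], [v_1], [v_2], [v_3], [v_4], [v_5]
  1-simplices (12): [v_0,v_1], [v_0,v_2], [v_0,v_3], [v_0,v_4], [v_1,v_2], [v_1,v_3], [v_1,v_4], [v_1,v_5], [v_2,v_3], [v_2,v_4], [v_2,v_5], [v_3,v_5]
  2-simplices (6): [v_0,v_1,v_3], [v_0,v_2,v_3], [v_0,v_2,v_4], [v_1,v_2,v_4], [v_1,v_2,v_5], [v_1,v_3,v_5]

Hence C_0 ≅ Z^6, C_1 ≅ Z^12, C_2 ≅ Z^6.

∂_1: C_1 → C_0 maps an edge to its endpoints' difference, ∂[p,q] = q − p. For instance
  ∂[v_0,v_4] = [v_4] − [v_0].
This gives a 6×12 integer matrix of rank 5; reducing to Smith normal form yields diagonal entries (1,1,1,1,1).

∂_2: C_2 → C_1 sends each 2-simplex [p,q,r] to [q,r] − [p,r] + [p,q]. For instance
  ∂[v_1,v_2,v_5] = [v_2,v_5] − [v_1,v_5] + [v_1,v_2],
  ∂[v_0,v_2,v_3] = [v_2,v_3] − [v_0,v_3] + [v_0,v_2].
As a 12×6 matrix over Z this has rank 6, with invariant factors (1,1,1,1,1,1).

Computing H_k = (kernel of ∂_k) / (image of ∂_{k+1}):

  H_0: rank C_0 − rank ∂_1 = 6 − 5 = 1, and the invariant factors of ∂_1 are all 1, so H_0 ≅ Z.
  H_1: rank ker ∂_1 − rank ∂_2 = (12 − 5) − 6 = 1, and the invariant factors of ∂_2 are all 1, so H_1 ≅ Z.
  H_2: rank ker ∂_2 − rank ∂_3 = (6 − 6) − 0 = 0, and there is no ∂_3, so H_2 ≅ 0.

As a check, the Euler characteristic is 6 − 12 + 6 = 0, which agrees with 1 − 1 + 0 = 0.
(K is a triangulation of the cylinder S^1 x I.)

Hence the Betti numbers are b_0 = 1, b_1 = 1, b_2 = 0.

b_0 = 1, b_1 = 1, b_2 = 0.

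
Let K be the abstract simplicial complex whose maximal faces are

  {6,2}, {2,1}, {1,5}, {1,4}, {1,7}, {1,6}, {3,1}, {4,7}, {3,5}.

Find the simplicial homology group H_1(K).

Order the vertices as 1 < 2 < 3 < 4 < 5 < 6 < 7. Listing each simplex with vertices in this order, K has dimension 1 with simplices:

  0-simplices (7): [1], [2], [3], [4], [5], [6], [7]
  1-simplices (9): [1,2], [1,3], [1,4], [1,5], [1,6], [1,7], [2,6], [3,5], [4,7]

giving chain groups C_0 ≅ Z^7, C_1 ≅ Z^9.

∂_1: C_1 → C_0 maps an edge to its endpoints' difference, ∂[p,q] = q − p.
The 7×9 boundary matrix has rank 6 and Smith normal form diag(1,1,1,1,1,1).

Computing H_k = (kernel of ∂_k) / (image of ∂_{k+1}):

  H_1: rank ker ∂_1 − rank ∂_2 = (9 − 6) − 0 = 3, and there is no ∂_2, so H_1 ≅ Z^3.

(K is a triangulation of a wedge of 3 circles.)

H_1 ≅ Z^3.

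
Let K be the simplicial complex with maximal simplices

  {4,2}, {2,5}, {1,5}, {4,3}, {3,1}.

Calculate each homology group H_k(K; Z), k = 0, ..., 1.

We work with the vertex ordering 1 < 2 < 3 < 4 < 5. The simplices of K, each written with vertices in increasing order, are:

  0-simplices (5): [1], [2], [3], [4], [5]
  1-simplices (5): [1,3], [1,5], [2,4], [2,5], [3,4]

so the chain groups are C_0 ≅ Z^5, C_1 ≅ Z^5.

The boundary map ∂_1: C_1 → C_0 sends each edge [p,q] (with p < q) to q − p.
The resulting 5×5 matrix has rank 4, and its Smith normal form has invariant factors (1,1,1,1).

From H_k ≅ ker(∂_k) / im(∂_{k+1}) we obtain:

  H_0: rank C_0 − rank ∂_1 = 5 − 4 = 1, and the invariant factors of ∂_1 are all 1, so H_0 ≅ Z.
  H_1: rank ker ∂_1 − rank ∂_2 = (5 − 4) − 0 = 1, and there is no ∂_2, so H_1 ≅ Z.

H_0 ≅ Z,  H_1 ≅ Z.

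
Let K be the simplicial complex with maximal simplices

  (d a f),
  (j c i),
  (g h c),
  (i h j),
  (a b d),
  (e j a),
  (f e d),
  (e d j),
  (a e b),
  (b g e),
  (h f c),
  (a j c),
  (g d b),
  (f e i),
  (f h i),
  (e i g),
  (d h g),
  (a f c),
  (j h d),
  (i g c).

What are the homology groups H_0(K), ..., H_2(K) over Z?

Fix the vertex order a < b < c < d < e < f < g < h < i < j and write every simplex with vertices in increasing order. Then dim K = 2 and the simplices of K are:

  0-simplices (10): a, b, c, d, e, f, g, h, i, j
  1-simplices (30): ab, ac, ad, ae, af, aj, bd, be, bg, cf, cg, ch, ci, cj, de, df, dg, dh, dj, ef, eg, ei, ej, fh, fi, gh, gi, hi, hj, ij
  2-simplices (20): abd, abe, acf, acj, adf, aej, bdg, beg, cfh, cgh, cgi, cij, def, dej, dgh, dhj, efi, egi, fhi, hij

giving chain groups C_0 ≅ Z^10, C_1 ≅ Z^30, C_2 ≅ Z^20.

The boundary map ∂_1: C_1 → C_0 sends each edge [p,q] (with p < q) to q − p.
The resulting 10×30 matrix has rank 9, and its Smith normal form has invariant factors (1,1,1,1,1,1,1,1,1).

Boundary ∂_2: C_2 → C_1 sends each 2-simplex [p,q,r] to [q,r] − [p,r] + [p,q]. For instance
  ∂egi = gi − ei + eg,
  ∂cgi = gi − ci + cg.
This gives a 30×20 integer matrix of rank 20; reducing to Smith normal form yields diagonal entries (1,1,1,1,1,1,1,1,1,1,1,1,1,1,1,1,1,1,1,2).

Reading off H_k = ker ∂_k / im ∂_{k+1}:

  H_0: rank C_0 − rank ∂_1 = 10 − 9 = 1, and the invariant factors of ∂_1 are all 1, so H_0 ≅ Z.
  H_1: rank ker ∂_1 − rank ∂_2 = (30 − 9) − 20 = 1, and ∂_2 has invariant factor 2 > 1, so H_1 ≅ Z ⊕ Z/2.
  H_2: rank ker ∂_2 − rank ∂_3 = (20 − 20) − 0 = 0, and there is no ∂_3, so H_2 ≅ 0.

As a check, the Euler characteristic is 10 − 30 + 20 = 0, which agrees with 1 − 1 + 0 = 0.
(K is a triangulation of the Klein bottle.)

H_0 ≅ Z,  H_1 ≅ Z ⊕ Z/2,  H_2 = 0.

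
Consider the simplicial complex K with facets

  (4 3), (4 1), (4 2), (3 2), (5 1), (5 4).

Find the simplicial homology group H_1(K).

We work with the vertex ordering 1 < 2 < 3 < 4 < 5. The simplices of K, each written with vertices in increasing order, are:

  0-simplices (5): [1], [2], [3], [4], [5]
  1-simplices (6): [1,4], [1,5], [2,3], [2,4], [3,4], [4,5]

so the chain groups are C_0 ≅ Z^5, C_1 ≅ Z^6.

∂_1: C_1 → C_0 maps an edge to its endpoints' difference, ∂[p,q] = q − p.
This gives a 5×6 integer matrix of rank 4; reducing to Smith normal form yields diagonal entries (1,1,1,1).

Now H_k = ker ∂_k / im ∂_{k+1}, so:

  H_1: rank ker ∂_1 − rank ∂_2 = (6 − 4) − 0 = 2, and there is no ∂_2, so H_1 ≅ Z^2.

H_1 = Z^2.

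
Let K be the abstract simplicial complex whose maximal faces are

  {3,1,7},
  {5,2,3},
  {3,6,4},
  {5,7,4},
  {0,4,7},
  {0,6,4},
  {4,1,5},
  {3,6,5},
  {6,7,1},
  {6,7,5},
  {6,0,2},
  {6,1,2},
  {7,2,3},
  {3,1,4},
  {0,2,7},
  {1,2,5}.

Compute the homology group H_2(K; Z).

We work with the vertex ordering 0 < 1 < 2 < 3 < 4 < 5 < 6 < 7. The simplices of K, each written with vertices in increasing order, are:

  0-simplices (8): [0], [1], [2], [3], [4], [5], [6], [7]
  1-simplices (24): (24 of them)
  2-simplices (16): [0,2,6], [0,2,7], [0,4,6], [0,4,7], [1,2,5], [1,2,6], [1,3,4], [1,3,7], [1,4,5], [1,6,7], [2,3,5], [2,3,7], [3,4,6], [3,5,6], [4,5,7], [5,6,7]

so the chain groups are C_0 ≅ Z^8, C_1 ≅ Z^24, C_2 ≅ Z^16.

∂_1: C_1 → C_0 sends each edge [p,q] (with p < q) to q − p.
The 8×24 boundary matrix has rank 7 and Smith normal form diag(1,1,1,1,1,1,1).

The boundary map ∂_2: C_2 → C_1 sends each 2-simplex [p,q,r] to [q,r] − [p,r] + [p,q]. For instance
  ∂[3,4,6] = [4,6] − [3,6] + [3,4],
  ∂[1,3,7] = [3,7] − [1,7] + [1,3].
As a 24×16 matrix over Z this has rank 15, with invariant factors (1,1,1,1,1,1,1,1,1,1,1,1,1,1,1).

Now H_k = ker ∂_k / im ∂_{k+1}, so:

  H_2: rank ker ∂_2 − rank ∂_3 = (16 − 15) − 0 = 1, and there is no ∂_3, so H_2 = Z.

(K is a triangulation of the torus T^2.)

H_2 ≅ Z.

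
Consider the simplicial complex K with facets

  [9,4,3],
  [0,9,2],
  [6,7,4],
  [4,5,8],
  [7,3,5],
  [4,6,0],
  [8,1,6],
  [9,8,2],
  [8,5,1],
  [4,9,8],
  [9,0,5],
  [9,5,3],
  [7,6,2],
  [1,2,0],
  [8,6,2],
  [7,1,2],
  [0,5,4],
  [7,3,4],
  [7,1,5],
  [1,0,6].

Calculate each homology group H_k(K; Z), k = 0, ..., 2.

H_0 = Z,  H_1 = Z ⊕ Z/2,  H_2 = 0.

We work with the vertex ordering 0 < 1 < 2 < 3 < 4 < 5 < 6 < 7 < 8 < 9. The simplices of K, each written with vertices in increasing order, are:

  0-simplices (10): [0], [1], [2], [3], [4], [5], [6], [7], [8], [9]
  1-simplices (30): (30 of them)
  2-simplices (20): (20 of them)

giving chain groups C_0 ≅ Z^10, C_1 ≅ Z^30, C_2 ≅ Z^20.

Boundary ∂_1: C_1 → C_0 maps an edge to its endpoints' difference, ∂[p,q] = q − p. For instance
  ∂[0,5] = [5] − [0].
This gives a 10×30 integer matrix of rank 9; reducing to Smith normal form yields diagonal entries (1,1,1,1,1,1,1,1,1).

Boundary ∂_2: C_2 → C_1 maps a triangle to the signed sum of its edges. For instance
  ∂[2,8,9] = [8,9] − [2,9] + [2,8],
  ∂[2,6,7] = [6,7] − [2,7] + [2,6].
The 30×20 boundary matrix has rank 20 and Smith normal form diag(1,1,1,1,1,1,1,1,1,1,1,1,1,1,1,1,1,1,1,2).

From H_k ≅ ker(∂_k) / im(∂_{k+1}) we obtain:

  H_0: rank C_0 − rank ∂_1 = 10 − 9 = 1, and the invariant factors of ∂_1 are all 1, so H_0 ≅ Z.
  H_1: rank ker ∂_1 − rank ∂_2 = (30 − 9) − 20 = 1, and ∂_2 has invariant factor 2 > 1, so H_1 ≅ Z ⊕ Z/2.
  H_2: rank ker ∂_2 − rank ∂_3 = (20 − 20) − 0 = 0, and there is no ∂_3, so H_2 ≅ 0.

(K is a triangulation of the Klein bottle.)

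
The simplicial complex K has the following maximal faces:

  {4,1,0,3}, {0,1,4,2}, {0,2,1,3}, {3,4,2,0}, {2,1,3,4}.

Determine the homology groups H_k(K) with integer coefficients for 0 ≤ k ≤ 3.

H_0 ≅ Z,  H_1 = 0,  H_2 = 0,  H_3 ≅ Z.

Take the total order 0 < 1 < 2 < 3 < 4 on the vertex set. Then K (dimension 3) consists of the simplices:

  0-simplices (5): [0], [1], [2], [3], [4]
  1-simplices (10): [0,1], [0,2], [0,3], [0,4], [1,2], [1,3], [1,4], [2,3], [2,4], [3,4]
  2-simplices (10): [0,1,2], [0,1,3], [0,1,4], [0,2,3], [0,2,4], [0,3,4], [1,2,3], [1,2,4], [1,3,4], [2,3,4]
  3-simplices (5): [0,1,2,3], [0,1,2,4], [0,1,3,4], [0,2,3,4], [1,2,3,4]

Hence C_0 ≅ Z^5, C_1 ≅ Z^10, C_2 ≅ Z^10, C_3 ≅ Z^5.

∂_1: C_1 → C_0 sends each edge [p,q] (with p < q) to q − p. For instance
  ∂[1,4] = [4] − [1].
The 5×10 boundary matrix has rank 4 and Smith normal form diag(1,1,1,1).

The boundary map ∂_2: C_2 → C_1 sends each 2-simplex [p,q,r] to [q,r] − [p,r] + [p,q]. For instance
  ∂[0,2,3] = [2,3] − [0,3] + [0,2],
  ∂[0,1,3] = [1,3] − [0,3] + [0,1].
This gives a 10×10 integer matrix of rank 6; reducing to Smith normal form yields diagonal entries (1,1,1,1,1,1).

Boundary ∂_3: C_3 → C_2 sends each 3-simplex σ to the alternating sum Σ_i (−1)^i (σ with its i-th vertex removed). For instance
  ∂[0,2,3,4] = [2,3,4] − [0,3,4] + [0,2,4] − [0,2,3],
  ∂[0,1,2,3] = [1,2,3] − [0,2,3] + [0,1,3] − [0,1,2].
This gives a 10×5 integer matrix of rank 4; reducing to Smith normal form yields diagonal entries (1,1,1,1).

Now H_k = ker ∂_k / im ∂_{k+1}, so:

  H_0: rank C_0 − rank ∂_1 = 5 − 4 = 1, and the invariant factors of ∂_1 are all 1, so H_0 = Z.
  H_1: rank ker ∂_1 − rank ∂_2 = (10 − 4) − 6 = 0, and the invariant factors of ∂_2 are all 1, so H_1 = 0.
  H_2: rank ker ∂_2 − rank ∂_3 = (10 − 6) − 4 = 0, and the invariant factors of ∂_3 are all 1, so H_2 = 0.
  H_3: rank ker ∂_3 − rank ∂_4 = (5 − 4) − 0 = 1, and there is no ∂_4, so H_3 = Z.

As a check, the Euler characteristic is 5 − 10 + 10 − 5 = 0, which agrees with 1 − 0 + 0 − 1 = 0.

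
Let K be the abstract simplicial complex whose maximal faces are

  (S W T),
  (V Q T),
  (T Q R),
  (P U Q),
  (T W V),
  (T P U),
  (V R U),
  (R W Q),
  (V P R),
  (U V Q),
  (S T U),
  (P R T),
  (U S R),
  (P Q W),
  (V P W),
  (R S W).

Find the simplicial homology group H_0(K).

Take the total order P < Q < R < S < T < U < V < W on the vertex set. Then K (dimension 2) consists of the simplices:

  0-simplices (8): P, Q, R, S, T, U, V, W
  1-simplices (24): PQ, PR, PT, PU, PV, PW, QR, QT, QU, QV, QW, RS, RT, RU, RV, RW, ST, SU, SW, TU, TV, TW, UV, VW
  2-simplices (16): PQU, PQW, PRT, PRV, PTU, PVW, QRT, QRW, QTV, QUV, RSU, RSW, RUV, STU, STW, TVW

giving chain groups C_0 ≅ Z^8, C_1 ≅ Z^24, C_2 ≅ Z^16.

Boundary ∂_1: C_1 → C_0 is given by ∂[p,q] = [q] − [p]. For instance
  ∂ST = T − S.
This gives a 8×24 integer matrix of rank 7; reducing to Smith normal form yields diagonal entries (1,1,1,1,1,1,1).

The boundary map ∂_2: C_2 → C_1 acts by ∂[p,q,r] = [q,r] − [p,r] + [p,q]. For instance
  ∂RUV = UV − RV + RU,
  ∂QRT = RT − QT + QR.
As a 24×16 matrix over Z this has rank 15, with invariant factors (1,1,1,1,1,1,1,1,1,1,1,1,1,1,1).

Reading off H_k = ker ∂_k / im ∂_{k+1}:

  H_0: rank C_0 − rank ∂_1 = 8 − 7 = 1, and the invariant factors of ∂_1 are all 1, so H_0 = Z.

H_0 = Z.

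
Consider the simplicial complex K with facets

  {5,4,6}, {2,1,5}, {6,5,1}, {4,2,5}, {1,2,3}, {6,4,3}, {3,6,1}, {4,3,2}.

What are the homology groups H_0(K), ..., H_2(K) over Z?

H_0 = Z,  H_1 = 0,  H_2 = Z.

Take the total order 1 < 2 < 3 < 4 < 5 < 6 on the vertex set. Then K (dimension 2) consists of the simplices:

  0-simplices (6): [1], [2], [3], [4], [5], [6]
  1-simplices (12): [1,2], [1,3], [1,5], [1,6], [2,3], [2,4], [2,5], [3,4], [3,6], [4,5], [4,6], [5,6]
  2-simplices (8): [1,2,3], [1,2,5], [1,3,6], [1,5,6], [2,3,4], [2,4,5], [3,4,6], [4,5,6]

so the chain groups are C_0 ≅ Z^6, C_1 ≅ Z^12, C_2 ≅ Z^8.

Boundary ∂_1: C_1 → C_0 is given by ∂[p,q] = [q] − [p]. For instance
  ∂[3,4] = [4] − [3].
This gives a 6×12 integer matrix of rank 5; reducing to Smith normal form yields diagonal entries (1,1,1,1,1).

∂_2: C_2 → C_1 acts by ∂[p,q,r] = [q,r] − [p,r] + [p,q]. For instance
  ∂[1,2,5] = [2,5] − [1,5] + [1,2],
  ∂[1,5,6] = [5,6] − [1,6] + [1,5].
This gives a 12×8 integer matrix of rank 7; reducing to Smith normal form yields diagonal entries (1,1,1,1,1,1,1).

From H_k ≅ ker(∂_k) / im(∂_{k+1}) we obtain:

  H_0: rank C_0 − rank ∂_1 = 6 − 5 = 1, and the invariant factors of ∂_1 are all 1, so H_0 ≅ Z.
  H_1: rank ker ∂_1 − rank ∂_2 = (12 − 5) − 7 = 0, and the invariant factors of ∂_2 are all 1, so H_1 ≅ 0.
  H_2: rank ker ∂_2 − rank ∂_3 = (8 − 7) − 0 = 1, and there is no ∂_3, so H_2 ≅ Z.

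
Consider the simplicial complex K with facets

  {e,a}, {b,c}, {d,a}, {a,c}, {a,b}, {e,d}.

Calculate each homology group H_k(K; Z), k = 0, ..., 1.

H_0 = Z,  H_1 = Z^2.

Order the vertices as a < b < c < d < e. Listing each simplex with vertices in this order, K has dimension 1 with simplices:

  0-simplices (5): a, b, c, d, e
  1-simplices (6): ab, ac, ad, ae, bc, de

Hence C_0 ≅ Z^5, C_1 ≅ Z^6.

Boundary ∂_1: C_1 → C_0 maps an edge to its endpoints' difference, ∂[p,q] = q − p.
As a 5×6 matrix over Z this has rank 4, with invariant factors (1,1,1,1).

Computing H_k = (kernel of ∂_k) / (image of ∂_{k+1}):

  H_0: rank C_0 − rank ∂_1 = 5 − 4 = 1, and the invariant factors of ∂_1 are all 1, so H_0 = Z.
  H_1: rank ker ∂_1 − rank ∂_2 = (6 − 4) − 0 = 2, and there is no ∂_2, so H_1 = Z^2.

As a check, the Euler characteristic is 5 − 6 = -1, which agrees with 1 − 2 = -1.
(K is a triangulation of a wedge of 2 circles.)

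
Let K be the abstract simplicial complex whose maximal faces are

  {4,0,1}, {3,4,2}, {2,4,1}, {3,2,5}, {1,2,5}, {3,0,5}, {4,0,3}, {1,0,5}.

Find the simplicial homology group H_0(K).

Take the total order 0 < 1 < 2 < 3 < 4 < 5 on the vertex set. Then K (dimension 2) consists of the simplices:

  0-simplices (6): [0], [1], [2], [3], [4], [5]
  1-simplices (12): [0,1], [0,3], [0,4], [0,5], [1,2], [1,4], [1,5], [2,3], [2,4], [2,5], [3,4], [3,5]
  2-simplices (8): [0,1,4], [0,1,5], [0,3,4], [0,3,5], [1,2,4], [1,2,5], [2,3,4], [2,3,5]

giving chain groups C_0 ≅ Z^6, C_1 ≅ Z^12, C_2 ≅ Z^8.

Boundary ∂_1: C_1 → C_0 is given by ∂[p,q] = [q] − [p]. For instance
  ∂[2,4] = [4] − [2].
As a 6×12 matrix over Z this has rank 5, with invariant factors (1,1,1,1,1).

The boundary map ∂_2: C_2 → C_1 maps a triangle to the signed sum of its edges. For instance
  ∂[1,2,4] = [2,4] − [1,4] + [1,2],
  ∂[0,3,4] = [3,4] − [0,4] + [0,3].
The 12×8 boundary matrix has rank 7 and Smith normal form diag(1,1,1,1,1,1,1).

Now H_k = ker ∂_k / im ∂_{k+1}, so:

  H_0: rank C_0 − rank ∂_1 = 6 − 5 = 1, and the invariant factors of ∂_1 are all 1, so H_0 ≅ Z.

H_0 ≅ Z.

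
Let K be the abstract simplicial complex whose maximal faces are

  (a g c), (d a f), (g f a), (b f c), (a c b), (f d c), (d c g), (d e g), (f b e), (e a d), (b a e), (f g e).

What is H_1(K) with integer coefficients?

H_1 = Z/2.

Order the vertices as a < b < c < d < e < f < g. Listing each simplex with vertices in this order, K has dimension 2 with simplices:

  0-simplices (7): a, b, c, d, e, f, g
  1-simplices (18): ab, ac, ad, ae, af, ag, bc, be, bf, cd, cf, cg, de, df, dg, ef, eg, fg
  2-simplices (12): abc, abe, acg, ade, adf, afg, bcf, bef, cdf, cdg, deg, efg

Hence C_0 ≅ Z^7, C_1 ≅ Z^18, C_2 ≅ Z^12.

The boundary map ∂_1: C_1 → C_0 maps an edge to its endpoints' difference, ∂[p,q] = q − p.
The 7×18 boundary matrix has rank 6 and Smith normal form diag(1,1,1,1,1,1).

Boundary ∂_2: C_2 → C_1 acts by ∂[p,q,r] = [q,r] − [p,r] + [p,q]. For instance
  ∂abe = be − ae + ab,
  ∂deg = eg − dg + de.
The resulting 18×12 matrix has rank 12, and its Smith normal form has invariant factors (1,1,1,1,1,1,1,1,1,1,1,2).

From H_k ≅ ker(∂_k) / im(∂_{k+1}) we obtain:

  H_1: rank ker ∂_1 − rank ∂_2 = (18 − 6) − 12 = 0, and ∂_2 has invariant factor 2 > 1, so H_1 = Z/2.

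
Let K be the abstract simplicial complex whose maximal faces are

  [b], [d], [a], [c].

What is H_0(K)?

Fix the vertex order a < b < c < d and write every simplex with vertices in increasing order. Then dim K = 0 and the simplices of K are:

  0-simplices (4): a, b, c, d

giving chain groups C_0 ≅ Z^4.

Now H_k = ker ∂_k / im ∂_{k+1}, so:

  H_0: rank C_0 − rank ∂_1 = 4 − 0 = 4, and there is no ∂_1, so H_0 = Z^4.

(K is a triangulation of a set of 4 points.)

H_0 ≅ Z^4.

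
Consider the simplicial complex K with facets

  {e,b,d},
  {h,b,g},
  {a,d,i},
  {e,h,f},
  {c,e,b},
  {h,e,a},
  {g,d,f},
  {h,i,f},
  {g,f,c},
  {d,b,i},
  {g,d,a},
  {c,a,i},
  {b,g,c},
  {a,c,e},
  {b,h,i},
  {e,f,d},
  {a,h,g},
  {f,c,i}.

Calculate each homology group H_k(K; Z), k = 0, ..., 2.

We work with the vertex ordering a < b < c < d < e < f < g < h < i. The simplices of K, each written with vertices in increasing order, are:

  0-simplices (9): a, b, c, d, e, f, g, h, i
  1-simplices (27): ac, ad, ae, ag, ah, ai, bc, bd, be, bg, bh, bi, ce, cf, cg, ci, de, df, dg, di, ef, eh, fg, fh, fi, gh, hi
  2-simplices (18): ace, aci, adg, adi, aeh, agh, bce, bcg, bde, bdi, bgh, bhi, cfg, cfi, def, dfg, efh, fhi

so the chain groups are C_0 ≅ Z^9, C_1 ≅ Z^27, C_2 ≅ Z^18.

Boundary ∂_1: C_1 → C_0 is given by ∂[p,q] = [q] − [p]. For instance
  ∂cf = f − c.
The resulting 9×27 matrix has rank 8, and its Smith normal form has invariant factors (1,1,1,1,1,1,1,1).

∂_2: C_2 → C_1 acts by ∂[p,q,r] = [q,r] − [p,r] + [p,q]. For instance
  ∂bce = ce − be + bc,
  ∂bgh = gh − bh + bg.
This gives a 27×18 integer matrix of rank 17; reducing to Smith normal form yields diagonal entries (1,1,1,1,1,1,1,1,1,1,1,1,1,1,1,1,1).

Now H_k = ker ∂_k / im ∂_{k+1}, so:

  H_0: rank C_0 − rank ∂_1 = 9 − 8 = 1, and the invariant factors of ∂_1 are all 1, so H_0 ≅ Z.
  H_1: rank ker ∂_1 − rank ∂_2 = (27 − 8) − 17 = 2, and the invariant factors of ∂_2 are all 1, so H_1 ≅ Z^2.
  H_2: rank ker ∂_2 − rank ∂_3 = (18 − 17) − 0 = 1, and there is no ∂_3, so H_2 ≅ Z.

As a check, the Euler characteristic is 9 − 27 + 18 = 0, which agrees with 1 − 2 + 1 = 0.

H_0 = Z,  H_1 = Z^2,  H_2 = Z.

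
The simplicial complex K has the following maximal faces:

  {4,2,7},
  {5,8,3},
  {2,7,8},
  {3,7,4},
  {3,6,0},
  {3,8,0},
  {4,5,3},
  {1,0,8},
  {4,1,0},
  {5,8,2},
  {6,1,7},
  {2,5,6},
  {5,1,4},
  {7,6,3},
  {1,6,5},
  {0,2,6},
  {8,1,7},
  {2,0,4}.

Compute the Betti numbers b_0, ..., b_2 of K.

b_0 = 1, b_1 = 2, b_2 = 1.

We work with the vertex ordering 0 < 1 < 2 < 3 < 4 < 5 < 6 < 7 < 8. The simplices of K, each written with vertices in increasing order, are:

  0-simplices (9): [0], [1], [2], [3], [4], [5], [6], [7], [8]
  1-simplices (27): (27 of them)
  2-simplices (18): [0,1,4], [0,1,8], [0,2,4], [0,2,6], [0,3,6], [0,3,8], [1,4,5], [1,5,6], [1,6,7], [1,7,8], [2,4,7], [2,5,6], [2,5,8], [2,7,8], [3,4,5], [3,4,7], [3,5,8], [3,6,7]

Hence C_0 ≅ Z^9, C_1 ≅ Z^27, C_2 ≅ Z^18.

∂_1: C_1 → C_0 sends each edge [p,q] (with p < q) to q − p. For instance
  ∂[1,8] = [8] − [1].
The 9×27 boundary matrix has rank 8 and Smith normal form diag(1,1,1,1,1,1,1,1).

Boundary ∂_2: C_2 → C_1 acts by ∂[p,q,r] = [q,r] − [p,r] + [p,q]. For instance
  ∂[1,6,7] = [6,7] − [1,7] + [1,6],
  ∂[2,4,7] = [4,7] − [2,7] + [2,4].
The 27×18 boundary matrix has rank 17 and Smith normal form diag(1,1,1,1,1,1,1,1,1,1,1,1,1,1,1,1,1).

From H_k ≅ ker(∂_k) / im(∂_{k+1}) we obtain:

  H_0: rank C_0 − rank ∂_1 = 9 − 8 = 1, and the invariant factors of ∂_1 are all 1, so H_0 ≅ Z.
  H_1: rank ker ∂_1 − rank ∂_2 = (27 − 8) − 17 = 2, and the invariant factors of ∂_2 are all 1, so H_1 ≅ Z^2.
  H_2: rank ker ∂_2 − rank ∂_3 = (18 − 17) − 0 = 1, and there is no ∂_3, so H_2 ≅ Z.

As a check, the Euler characteristic is 9 − 27 + 18 = 0, which agrees with 1 − 2 + 1 = 0.
(K is a triangulation of the torus T^2.)

Hence the Betti numbers are b_0 = 1, b_1 = 2, b_2 = 1.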